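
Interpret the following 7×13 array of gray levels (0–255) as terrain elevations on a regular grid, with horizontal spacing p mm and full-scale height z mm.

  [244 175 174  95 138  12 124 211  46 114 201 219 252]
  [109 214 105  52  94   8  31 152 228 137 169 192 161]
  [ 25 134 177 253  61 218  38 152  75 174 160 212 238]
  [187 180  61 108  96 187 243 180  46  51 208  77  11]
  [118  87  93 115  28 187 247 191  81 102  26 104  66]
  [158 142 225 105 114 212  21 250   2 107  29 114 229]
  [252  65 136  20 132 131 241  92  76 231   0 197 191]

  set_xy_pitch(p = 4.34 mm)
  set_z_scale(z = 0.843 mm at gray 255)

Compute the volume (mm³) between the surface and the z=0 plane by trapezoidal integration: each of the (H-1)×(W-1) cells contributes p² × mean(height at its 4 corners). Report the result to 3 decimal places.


582.566

height_mm = gray/255 × 0.843; cell vol = 4.34² × mean(4 corners)
unit = 4.34² × 0.843 / (4×255) = 0.0155671 mm³ per gray-sum
row 0: Σ corner-gray over 12 cells = 6548  → 101.9332
row 1: Σ corner-gray over 12 cells = 6605  → 102.8205
row 2: Σ corner-gray over 12 cells = 6643  → 103.4120
row 3: Σ corner-gray over 12 cells = 5778  → 89.9465
row 4: Σ corner-gray over 12 cells = 5735  → 89.2771
row 5: Σ corner-gray over 12 cells = 6114  → 95.1771
Σ rows: total corner-gray = 37423  → 582.5664 mm³


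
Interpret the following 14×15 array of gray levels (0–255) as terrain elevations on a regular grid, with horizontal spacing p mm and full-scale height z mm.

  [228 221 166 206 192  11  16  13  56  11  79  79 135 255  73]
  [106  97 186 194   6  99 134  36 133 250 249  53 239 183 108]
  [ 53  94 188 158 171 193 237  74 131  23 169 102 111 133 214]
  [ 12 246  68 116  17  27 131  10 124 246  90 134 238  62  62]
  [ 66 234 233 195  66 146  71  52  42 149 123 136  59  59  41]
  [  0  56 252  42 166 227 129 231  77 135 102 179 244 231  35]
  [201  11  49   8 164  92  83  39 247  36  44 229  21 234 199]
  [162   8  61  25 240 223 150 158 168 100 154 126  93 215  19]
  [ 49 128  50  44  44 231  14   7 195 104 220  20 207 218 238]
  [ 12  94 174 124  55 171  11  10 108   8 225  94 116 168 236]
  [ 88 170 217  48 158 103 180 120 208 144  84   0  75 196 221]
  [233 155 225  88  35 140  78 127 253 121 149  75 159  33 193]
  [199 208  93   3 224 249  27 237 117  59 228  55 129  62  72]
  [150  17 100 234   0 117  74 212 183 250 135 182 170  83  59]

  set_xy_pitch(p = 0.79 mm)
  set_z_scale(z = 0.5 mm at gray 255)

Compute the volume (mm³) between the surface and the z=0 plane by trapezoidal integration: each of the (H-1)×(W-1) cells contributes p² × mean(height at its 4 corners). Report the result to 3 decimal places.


27.869

height_mm = gray/255 × 0.5; cell vol = 0.79² × mean(4 corners)
unit = 0.79² × 0.5 / (4×255) = 0.000305931 mm³ per gray-sum
row 0: Σ corner-gray over 14 cells = 7113  → 2.1761
row 1: Σ corner-gray over 14 cells = 7767  → 2.3762
row 2: Σ corner-gray over 14 cells = 6927  → 2.1192
row 3: Σ corner-gray over 14 cells = 6329  → 1.9362
row 4: Σ corner-gray over 14 cells = 7414  → 2.2682
row 5: Σ corner-gray over 14 cells = 7091  → 2.1694
row 6: Σ corner-gray over 14 cells = 6537  → 1.9999
row 7: Σ corner-gray over 14 cells = 6874  → 2.1030
row 8: Σ corner-gray over 14 cells = 6215  → 1.9014
row 9: Σ corner-gray over 14 cells = 6679  → 2.0433
row 10: Σ corner-gray over 14 cells = 7417  → 2.2691
row 11: Σ corner-gray over 14 cells = 7355  → 2.2501
row 12: Σ corner-gray over 14 cells = 7376  → 2.2565
Σ rows: total corner-gray = 91094  → 27.8685 mm³


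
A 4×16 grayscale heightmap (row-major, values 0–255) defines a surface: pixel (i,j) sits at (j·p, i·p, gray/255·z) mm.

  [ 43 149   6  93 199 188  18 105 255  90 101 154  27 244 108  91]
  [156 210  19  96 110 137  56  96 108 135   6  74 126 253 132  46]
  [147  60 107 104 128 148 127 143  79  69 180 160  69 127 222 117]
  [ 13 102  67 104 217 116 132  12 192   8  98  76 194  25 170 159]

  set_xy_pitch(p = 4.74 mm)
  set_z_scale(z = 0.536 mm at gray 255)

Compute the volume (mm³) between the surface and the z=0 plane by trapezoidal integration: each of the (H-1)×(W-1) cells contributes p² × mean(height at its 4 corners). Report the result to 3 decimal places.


246.307

height_mm = gray/255 × 0.536; cell vol = 4.74² × mean(4 corners)
unit = 4.74² × 0.536 / (4×255) = 0.0118065 mm³ per gray-sum
row 0: Σ corner-gray over 15 cells = 6926  → 81.7718
row 1: Σ corner-gray over 15 cells = 7028  → 82.9761
row 2: Σ corner-gray over 15 cells = 6908  → 81.5593
Σ rows: total corner-gray = 20862  → 246.3073 mm³


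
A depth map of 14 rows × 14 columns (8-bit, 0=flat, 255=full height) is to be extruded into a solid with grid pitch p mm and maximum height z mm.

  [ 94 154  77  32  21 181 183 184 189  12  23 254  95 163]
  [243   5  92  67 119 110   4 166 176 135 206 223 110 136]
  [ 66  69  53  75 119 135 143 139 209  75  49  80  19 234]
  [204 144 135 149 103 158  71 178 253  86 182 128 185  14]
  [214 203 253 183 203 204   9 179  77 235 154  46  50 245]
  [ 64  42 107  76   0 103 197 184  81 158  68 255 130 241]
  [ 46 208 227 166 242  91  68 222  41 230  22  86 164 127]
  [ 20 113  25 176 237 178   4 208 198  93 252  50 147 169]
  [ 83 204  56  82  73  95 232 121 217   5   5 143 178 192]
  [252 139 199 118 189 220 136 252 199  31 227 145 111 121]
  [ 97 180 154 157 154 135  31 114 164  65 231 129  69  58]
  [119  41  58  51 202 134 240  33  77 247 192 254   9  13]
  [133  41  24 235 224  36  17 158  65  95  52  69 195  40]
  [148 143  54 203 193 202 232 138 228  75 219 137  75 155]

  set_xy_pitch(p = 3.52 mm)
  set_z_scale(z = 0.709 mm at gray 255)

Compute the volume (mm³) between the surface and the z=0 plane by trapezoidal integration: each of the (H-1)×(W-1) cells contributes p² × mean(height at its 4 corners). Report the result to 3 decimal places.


height_mm = gray/255 × 0.709; cell vol = 3.52² × mean(4 corners)
unit = 3.52² × 0.709 / (4×255) = 0.00861254 mm³ per gray-sum
row 0: Σ corner-gray over 13 cells = 6272  → 54.0179
row 1: Σ corner-gray over 13 cells = 5835  → 50.2542
row 2: Σ corner-gray over 13 cells = 6392  → 55.0514
row 3: Σ corner-gray over 13 cells = 7813  → 67.2898
row 4: Σ corner-gray over 13 cells = 7158  → 61.6486
row 5: Σ corner-gray over 13 cells = 6814  → 58.6859
row 6: Σ corner-gray over 13 cells = 7258  → 62.5098
row 7: Σ corner-gray over 13 cells = 6648  → 57.2562
row 8: Σ corner-gray over 13 cells = 7402  → 63.7500
row 9: Σ corner-gray over 13 cells = 7626  → 65.6793
row 10: Σ corner-gray over 13 cells = 6529  → 56.2313
row 11: Σ corner-gray over 13 cells = 5803  → 49.9786
row 12: Σ corner-gray over 13 cells = 6696  → 57.6696
Σ rows: total corner-gray = 88246  → 760.0224 mm³

760.022


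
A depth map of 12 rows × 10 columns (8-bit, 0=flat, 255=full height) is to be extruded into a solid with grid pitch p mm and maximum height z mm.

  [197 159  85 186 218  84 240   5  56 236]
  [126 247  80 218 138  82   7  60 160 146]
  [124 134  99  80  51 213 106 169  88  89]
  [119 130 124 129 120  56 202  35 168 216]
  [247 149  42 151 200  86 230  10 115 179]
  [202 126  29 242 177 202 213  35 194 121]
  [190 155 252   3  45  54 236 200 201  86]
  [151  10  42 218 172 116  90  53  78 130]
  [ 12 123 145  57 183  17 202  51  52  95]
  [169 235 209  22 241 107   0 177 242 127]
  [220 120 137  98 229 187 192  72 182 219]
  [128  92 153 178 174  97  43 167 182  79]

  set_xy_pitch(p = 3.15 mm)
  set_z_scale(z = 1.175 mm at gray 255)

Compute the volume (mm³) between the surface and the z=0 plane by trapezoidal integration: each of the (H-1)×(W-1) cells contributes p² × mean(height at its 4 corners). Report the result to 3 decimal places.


594.629

height_mm = gray/255 × 1.175; cell vol = 3.15² × mean(4 corners)
unit = 3.15² × 1.175 / (4×255) = 0.0114303 mm³ per gray-sum
row 0: Σ corner-gray over 9 cells = 4755  → 54.3512
row 1: Σ corner-gray over 9 cells = 4349  → 49.7105
row 2: Σ corner-gray over 9 cells = 4356  → 49.7905
row 3: Σ corner-gray over 9 cells = 4655  → 53.2082
row 4: Σ corner-gray over 9 cells = 5151  → 58.8776
row 5: Σ corner-gray over 9 cells = 5327  → 60.8894
row 6: Σ corner-gray over 9 cells = 4407  → 50.3735
row 7: Σ corner-gray over 9 cells = 3606  → 41.2178
row 8: Σ corner-gray over 9 cells = 4529  → 51.7680
row 9: Σ corner-gray over 9 cells = 5635  → 64.4099
row 10: Σ corner-gray over 9 cells = 5252  → 60.0321
Σ rows: total corner-gray = 52022  → 594.6287 mm³


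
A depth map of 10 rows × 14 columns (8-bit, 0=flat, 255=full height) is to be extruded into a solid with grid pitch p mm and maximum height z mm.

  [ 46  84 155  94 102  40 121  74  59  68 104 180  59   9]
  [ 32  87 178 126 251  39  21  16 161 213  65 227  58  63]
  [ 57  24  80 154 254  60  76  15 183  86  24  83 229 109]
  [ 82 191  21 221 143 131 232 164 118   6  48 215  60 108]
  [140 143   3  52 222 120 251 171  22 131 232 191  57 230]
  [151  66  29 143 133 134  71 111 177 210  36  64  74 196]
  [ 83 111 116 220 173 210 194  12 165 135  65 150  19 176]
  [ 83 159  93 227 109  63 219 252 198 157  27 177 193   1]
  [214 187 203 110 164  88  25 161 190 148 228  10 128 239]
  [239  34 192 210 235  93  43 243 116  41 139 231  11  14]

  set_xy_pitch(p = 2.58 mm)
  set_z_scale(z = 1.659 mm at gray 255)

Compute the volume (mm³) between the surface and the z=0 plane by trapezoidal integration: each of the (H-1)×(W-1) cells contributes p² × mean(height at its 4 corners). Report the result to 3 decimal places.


height_mm = gray/255 × 1.659; cell vol = 2.58² × mean(4 corners)
unit = 2.58² × 1.659 / (4×255) = 0.0108264 mm³ per gray-sum
row 0: Σ corner-gray over 13 cells = 5314  → 57.5317
row 1: Σ corner-gray over 13 cells = 5681  → 61.5050
row 2: Σ corner-gray over 13 cells = 5992  → 64.8720
row 3: Σ corner-gray over 13 cells = 6850  → 74.1611
row 4: Σ corner-gray over 13 cells = 6403  → 69.3217
row 5: Σ corner-gray over 13 cells = 6242  → 67.5786
row 6: Σ corner-gray over 13 cells = 7231  → 78.2860
row 7: Σ corner-gray over 13 cells = 7569  → 81.9453
row 8: Σ corner-gray over 13 cells = 7166  → 77.5823
Σ rows: total corner-gray = 58448  → 632.7837 mm³

632.784


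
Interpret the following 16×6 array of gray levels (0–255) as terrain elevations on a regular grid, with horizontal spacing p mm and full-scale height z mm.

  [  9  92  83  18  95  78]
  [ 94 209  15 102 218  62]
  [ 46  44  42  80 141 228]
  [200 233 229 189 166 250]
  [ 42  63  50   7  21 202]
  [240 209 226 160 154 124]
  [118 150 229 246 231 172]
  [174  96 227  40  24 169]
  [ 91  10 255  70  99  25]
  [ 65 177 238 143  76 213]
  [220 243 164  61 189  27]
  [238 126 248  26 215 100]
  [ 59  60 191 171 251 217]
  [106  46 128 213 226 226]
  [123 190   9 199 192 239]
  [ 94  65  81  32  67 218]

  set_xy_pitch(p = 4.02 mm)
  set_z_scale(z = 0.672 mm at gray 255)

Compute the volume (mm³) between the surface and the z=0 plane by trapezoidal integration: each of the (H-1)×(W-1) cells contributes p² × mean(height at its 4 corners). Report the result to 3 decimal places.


443.686

height_mm = gray/255 × 0.672; cell vol = 4.02² × mean(4 corners)
unit = 4.02² × 0.672 / (4×255) = 0.0106469 mm³ per gray-sum
row 0: Σ corner-gray over 5 cells = 1907  → 20.3035
row 1: Σ corner-gray over 5 cells = 2132  → 22.6991
row 2: Σ corner-gray over 5 cells = 2972  → 31.6424
row 3: Σ corner-gray over 5 cells = 2610  → 27.7883
row 4: Σ corner-gray over 5 cells = 2388  → 25.4247
row 5: Σ corner-gray over 5 cells = 3864  → 41.1394
row 6: Σ corner-gray over 5 cells = 3119  → 33.2075
row 7: Σ corner-gray over 5 cells = 2101  → 22.3690
row 8: Σ corner-gray over 5 cells = 2530  → 26.9365
row 9: Σ corner-gray over 5 cells = 3107  → 33.0798
row 10: Σ corner-gray over 5 cells = 3129  → 33.3140
row 11: Σ corner-gray over 5 cells = 3190  → 33.9635
row 12: Σ corner-gray over 5 cells = 3180  → 33.8570
row 13: Σ corner-gray over 5 cells = 3100  → 33.0052
row 14: Σ corner-gray over 5 cells = 2344  → 24.9562
Σ rows: total corner-gray = 41673  → 443.6863 mm³


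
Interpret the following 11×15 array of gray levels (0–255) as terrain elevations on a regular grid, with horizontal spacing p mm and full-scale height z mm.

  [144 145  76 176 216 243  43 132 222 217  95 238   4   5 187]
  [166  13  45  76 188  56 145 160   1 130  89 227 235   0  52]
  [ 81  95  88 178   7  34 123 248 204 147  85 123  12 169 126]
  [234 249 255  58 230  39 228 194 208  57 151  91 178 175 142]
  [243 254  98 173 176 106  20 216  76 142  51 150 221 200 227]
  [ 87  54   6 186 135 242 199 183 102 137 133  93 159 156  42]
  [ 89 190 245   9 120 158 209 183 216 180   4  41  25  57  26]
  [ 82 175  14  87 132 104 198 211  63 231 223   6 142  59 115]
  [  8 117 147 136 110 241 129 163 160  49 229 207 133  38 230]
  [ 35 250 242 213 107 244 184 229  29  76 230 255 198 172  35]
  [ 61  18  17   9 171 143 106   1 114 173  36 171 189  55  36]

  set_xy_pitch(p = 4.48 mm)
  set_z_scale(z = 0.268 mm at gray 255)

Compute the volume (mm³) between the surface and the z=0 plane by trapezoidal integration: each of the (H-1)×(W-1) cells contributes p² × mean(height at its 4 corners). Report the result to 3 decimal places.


397.688

height_mm = gray/255 × 0.268; cell vol = 4.48² × mean(4 corners)
unit = 4.48² × 0.268 / (4×255) = 0.0052734 mm³ per gray-sum
row 0: Σ corner-gray over 14 cells = 6903  → 36.4023
row 1: Σ corner-gray over 14 cells = 6181  → 32.5949
row 2: Σ corner-gray over 14 cells = 7835  → 41.3171
row 3: Σ corner-gray over 14 cells = 8838  → 46.6063
row 4: Σ corner-gray over 14 cells = 7935  → 41.8444
row 5: Σ corner-gray over 14 cells = 7088  → 37.3779
row 6: Σ corner-gray over 14 cells = 6876  → 36.2599
row 7: Σ corner-gray over 14 cells = 7443  → 39.2499
row 8: Σ corner-gray over 14 cells = 8884  → 46.8489
row 9: Σ corner-gray over 14 cells = 7431  → 39.1866
Σ rows: total corner-gray = 75414  → 397.6881 mm³


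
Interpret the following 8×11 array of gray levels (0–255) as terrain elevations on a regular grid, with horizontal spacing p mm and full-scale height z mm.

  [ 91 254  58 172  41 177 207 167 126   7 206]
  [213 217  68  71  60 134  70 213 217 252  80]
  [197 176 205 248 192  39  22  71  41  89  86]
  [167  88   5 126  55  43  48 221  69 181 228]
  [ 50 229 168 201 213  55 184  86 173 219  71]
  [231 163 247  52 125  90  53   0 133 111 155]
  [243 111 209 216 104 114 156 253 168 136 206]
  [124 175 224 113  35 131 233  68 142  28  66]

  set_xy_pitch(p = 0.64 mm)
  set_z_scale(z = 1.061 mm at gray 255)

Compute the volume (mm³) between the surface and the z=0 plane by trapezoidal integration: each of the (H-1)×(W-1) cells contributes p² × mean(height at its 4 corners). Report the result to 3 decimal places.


16.112

height_mm = gray/255 × 1.061; cell vol = 0.64² × mean(4 corners)
unit = 0.64² × 1.061 / (4×255) = 0.000426064 mm³ per gray-sum
row 0: Σ corner-gray over 10 cells = 5612  → 2.3911
row 1: Σ corner-gray over 10 cells = 5346  → 2.2777
row 2: Σ corner-gray over 10 cells = 4516  → 1.9241
row 3: Σ corner-gray over 10 cells = 5244  → 2.2343
row 4: Σ corner-gray over 10 cells = 5511  → 2.3480
row 5: Σ corner-gray over 10 cells = 5717  → 2.4358
row 6: Σ corner-gray over 10 cells = 5871  → 2.5014
Σ rows: total corner-gray = 37817  → 16.1125 mm³


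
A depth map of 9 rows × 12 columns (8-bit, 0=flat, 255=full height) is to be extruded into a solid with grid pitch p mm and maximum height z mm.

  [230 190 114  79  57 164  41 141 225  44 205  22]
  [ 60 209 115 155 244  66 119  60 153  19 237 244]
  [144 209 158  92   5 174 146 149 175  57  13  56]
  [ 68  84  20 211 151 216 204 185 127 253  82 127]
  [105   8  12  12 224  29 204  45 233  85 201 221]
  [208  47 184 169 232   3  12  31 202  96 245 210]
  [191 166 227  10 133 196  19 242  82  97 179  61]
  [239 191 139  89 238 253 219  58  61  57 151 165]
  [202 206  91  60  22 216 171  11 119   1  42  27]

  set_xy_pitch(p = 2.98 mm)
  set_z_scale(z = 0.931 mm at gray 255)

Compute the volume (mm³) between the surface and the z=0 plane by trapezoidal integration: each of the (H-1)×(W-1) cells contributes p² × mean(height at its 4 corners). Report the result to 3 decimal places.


370.853

height_mm = gray/255 × 0.931; cell vol = 2.98² × mean(4 corners)
unit = 2.98² × 0.931 / (4×255) = 0.00810554 mm³ per gray-sum
row 0: Σ corner-gray over 11 cells = 5830  → 47.2553
row 1: Σ corner-gray over 11 cells = 5614  → 45.5045
row 2: Σ corner-gray over 11 cells = 5817  → 47.1499
row 3: Σ corner-gray over 11 cells = 5693  → 46.1448
row 4: Σ corner-gray over 11 cells = 5292  → 42.8945
row 5: Σ corner-gray over 11 cells = 5814  → 47.1256
row 6: Σ corner-gray over 11 cells = 6270  → 50.8217
row 7: Σ corner-gray over 11 cells = 5423  → 43.9564
Σ rows: total corner-gray = 45753  → 370.8528 mm³


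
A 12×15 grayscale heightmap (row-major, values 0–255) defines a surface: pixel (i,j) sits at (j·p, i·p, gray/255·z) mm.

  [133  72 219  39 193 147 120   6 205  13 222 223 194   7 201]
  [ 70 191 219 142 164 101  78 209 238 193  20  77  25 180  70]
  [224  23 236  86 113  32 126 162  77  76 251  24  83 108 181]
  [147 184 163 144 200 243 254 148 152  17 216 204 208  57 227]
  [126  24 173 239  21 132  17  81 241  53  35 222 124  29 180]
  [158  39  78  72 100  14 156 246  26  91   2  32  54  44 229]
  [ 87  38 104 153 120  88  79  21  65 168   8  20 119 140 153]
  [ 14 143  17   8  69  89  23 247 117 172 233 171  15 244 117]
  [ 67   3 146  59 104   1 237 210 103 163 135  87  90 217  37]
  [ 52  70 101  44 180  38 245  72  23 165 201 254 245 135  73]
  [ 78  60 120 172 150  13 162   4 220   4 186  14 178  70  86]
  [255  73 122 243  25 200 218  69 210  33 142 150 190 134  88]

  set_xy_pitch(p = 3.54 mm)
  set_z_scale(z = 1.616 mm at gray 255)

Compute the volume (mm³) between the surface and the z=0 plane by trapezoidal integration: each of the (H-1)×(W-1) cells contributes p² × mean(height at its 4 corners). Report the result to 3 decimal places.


height_mm = gray/255 × 1.616; cell vol = 3.54² × mean(4 corners)
unit = 3.54² × 1.616 / (4×255) = 0.019854 mm³ per gray-sum
row 0: Σ corner-gray over 14 cells = 7468  → 148.2696
row 1: Σ corner-gray over 14 cells = 7013  → 139.2360
row 2: Σ corner-gray over 14 cells = 7953  → 157.8987
row 3: Σ corner-gray over 14 cells = 7842  → 155.6950
row 4: Σ corner-gray over 14 cells = 5383  → 106.8740
row 5: Σ corner-gray over 14 cells = 4781  → 94.9219
row 6: Σ corner-gray over 14 cells = 5713  → 113.4258
row 7: Σ corner-gray over 14 cells = 6441  → 127.8795
row 8: Σ corner-gray over 14 cells = 6885  → 136.6947
row 9: Σ corner-gray over 14 cells = 6541  → 129.8649
row 10: Σ corner-gray over 14 cells = 6831  → 135.6226
Σ rows: total corner-gray = 72851  → 1446.3827 mm³

1446.383


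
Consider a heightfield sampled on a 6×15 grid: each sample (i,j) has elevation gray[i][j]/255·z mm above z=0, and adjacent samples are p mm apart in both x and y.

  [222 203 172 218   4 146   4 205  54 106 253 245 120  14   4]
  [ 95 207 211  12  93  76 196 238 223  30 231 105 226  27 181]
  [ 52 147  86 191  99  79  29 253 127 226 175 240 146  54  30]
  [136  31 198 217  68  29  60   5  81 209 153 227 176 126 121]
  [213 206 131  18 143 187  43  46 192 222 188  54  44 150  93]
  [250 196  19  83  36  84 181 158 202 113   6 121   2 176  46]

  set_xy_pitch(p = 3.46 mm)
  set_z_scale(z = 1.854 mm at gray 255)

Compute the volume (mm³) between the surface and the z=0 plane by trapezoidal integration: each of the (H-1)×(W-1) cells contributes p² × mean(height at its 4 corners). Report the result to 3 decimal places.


790.546

height_mm = gray/255 × 1.854; cell vol = 3.46² × mean(4 corners)
unit = 3.46² × 1.854 / (4×255) = 0.0217601 mm³ per gray-sum
row 0: Σ corner-gray over 14 cells = 7740  → 168.4235
row 1: Σ corner-gray over 14 cells = 7812  → 169.9902
row 2: Σ corner-gray over 14 cells = 7203  → 156.7383
row 3: Σ corner-gray over 14 cells = 6971  → 151.6900
row 4: Σ corner-gray over 14 cells = 6604  → 143.7040
Σ rows: total corner-gray = 36330  → 790.5460 mm³


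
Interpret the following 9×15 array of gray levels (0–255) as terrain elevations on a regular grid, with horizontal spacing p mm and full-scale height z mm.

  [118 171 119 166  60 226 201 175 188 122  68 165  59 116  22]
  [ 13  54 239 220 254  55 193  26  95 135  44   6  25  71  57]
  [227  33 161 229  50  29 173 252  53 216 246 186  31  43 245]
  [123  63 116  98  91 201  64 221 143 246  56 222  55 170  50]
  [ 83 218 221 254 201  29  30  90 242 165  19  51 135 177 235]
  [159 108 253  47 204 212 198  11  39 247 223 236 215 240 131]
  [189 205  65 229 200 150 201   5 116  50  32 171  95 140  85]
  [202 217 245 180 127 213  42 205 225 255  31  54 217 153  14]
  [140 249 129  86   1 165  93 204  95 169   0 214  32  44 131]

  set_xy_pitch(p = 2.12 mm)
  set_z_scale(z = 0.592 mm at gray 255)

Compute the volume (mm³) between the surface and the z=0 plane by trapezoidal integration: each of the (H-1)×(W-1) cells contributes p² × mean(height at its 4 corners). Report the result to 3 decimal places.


height_mm = gray/255 × 0.592; cell vol = 2.12² × mean(4 corners)
unit = 2.12² × 0.592 / (4×255) = 0.00260851 mm³ per gray-sum
row 0: Σ corner-gray over 14 cells = 6716  → 17.5188
row 1: Σ corner-gray over 14 cells = 6780  → 17.6857
row 2: Σ corner-gray over 14 cells = 7541  → 19.6708
row 3: Σ corner-gray over 14 cells = 7647  → 19.9473
row 4: Σ corner-gray over 14 cells = 8738  → 22.7932
row 5: Σ corner-gray over 14 cells = 8348  → 21.7759
row 6: Σ corner-gray over 14 cells = 8136  → 21.2229
row 7: Σ corner-gray over 14 cells = 7777  → 20.2864
Σ rows: total corner-gray = 61683  → 160.9010 mm³

160.901


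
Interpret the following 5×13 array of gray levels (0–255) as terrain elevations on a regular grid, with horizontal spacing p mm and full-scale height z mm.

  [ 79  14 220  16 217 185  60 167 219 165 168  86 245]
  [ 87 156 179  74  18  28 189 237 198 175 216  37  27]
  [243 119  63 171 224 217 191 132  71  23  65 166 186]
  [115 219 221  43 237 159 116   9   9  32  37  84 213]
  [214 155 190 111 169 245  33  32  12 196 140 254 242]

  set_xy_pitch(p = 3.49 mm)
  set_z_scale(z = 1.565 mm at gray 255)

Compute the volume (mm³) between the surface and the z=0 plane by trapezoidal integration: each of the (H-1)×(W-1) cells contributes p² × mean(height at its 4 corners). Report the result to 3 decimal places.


468.884

height_mm = gray/255 × 1.565; cell vol = 3.49² × mean(4 corners)
unit = 3.49² × 1.565 / (4×255) = 0.0186881 mm³ per gray-sum
row 0: Σ corner-gray over 12 cells = 6486  → 121.2110
row 1: Σ corner-gray over 12 cells = 6441  → 120.3700
row 2: Σ corner-gray over 12 cells = 5973  → 111.6240
row 3: Σ corner-gray over 12 cells = 6190  → 115.6793
Σ rows: total corner-gray = 25090  → 468.8843 mm³


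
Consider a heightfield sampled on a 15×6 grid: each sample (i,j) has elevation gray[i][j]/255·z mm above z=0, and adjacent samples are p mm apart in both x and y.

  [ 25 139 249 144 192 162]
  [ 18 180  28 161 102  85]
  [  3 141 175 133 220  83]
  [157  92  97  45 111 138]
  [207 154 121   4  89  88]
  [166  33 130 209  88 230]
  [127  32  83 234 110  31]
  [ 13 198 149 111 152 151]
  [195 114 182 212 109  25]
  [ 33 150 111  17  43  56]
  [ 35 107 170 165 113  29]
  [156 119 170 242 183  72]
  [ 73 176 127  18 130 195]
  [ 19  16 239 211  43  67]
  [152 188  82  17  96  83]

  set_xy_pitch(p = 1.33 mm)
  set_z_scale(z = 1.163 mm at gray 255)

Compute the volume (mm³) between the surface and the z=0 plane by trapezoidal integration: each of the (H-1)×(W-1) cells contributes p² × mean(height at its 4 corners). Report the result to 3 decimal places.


68.042

height_mm = gray/255 × 1.163; cell vol = 1.33² × mean(4 corners)
unit = 1.33² × 1.163 / (4×255) = 0.00201689 mm³ per gray-sum
row 0: Σ corner-gray over 5 cells = 2680  → 5.4053
row 1: Σ corner-gray over 5 cells = 2469  → 4.9797
row 2: Σ corner-gray over 5 cells = 2409  → 4.8587
row 3: Σ corner-gray over 5 cells = 2016  → 4.0661
row 4: Σ corner-gray over 5 cells = 2347  → 4.7336
row 5: Σ corner-gray over 5 cells = 2392  → 4.8244
row 6: Σ corner-gray over 5 cells = 2460  → 4.9616
row 7: Σ corner-gray over 5 cells = 2838  → 5.7239
row 8: Σ corner-gray over 5 cells = 2185  → 4.4069
row 9: Σ corner-gray over 5 cells = 1905  → 3.8422
row 10: Σ corner-gray over 5 cells = 2830  → 5.7078
row 11: Σ corner-gray over 5 cells = 2826  → 5.6997
row 12: Σ corner-gray over 5 cells = 2274  → 4.5864
row 13: Σ corner-gray over 5 cells = 2105  → 4.2456
Σ rows: total corner-gray = 33736  → 68.0419 mm³


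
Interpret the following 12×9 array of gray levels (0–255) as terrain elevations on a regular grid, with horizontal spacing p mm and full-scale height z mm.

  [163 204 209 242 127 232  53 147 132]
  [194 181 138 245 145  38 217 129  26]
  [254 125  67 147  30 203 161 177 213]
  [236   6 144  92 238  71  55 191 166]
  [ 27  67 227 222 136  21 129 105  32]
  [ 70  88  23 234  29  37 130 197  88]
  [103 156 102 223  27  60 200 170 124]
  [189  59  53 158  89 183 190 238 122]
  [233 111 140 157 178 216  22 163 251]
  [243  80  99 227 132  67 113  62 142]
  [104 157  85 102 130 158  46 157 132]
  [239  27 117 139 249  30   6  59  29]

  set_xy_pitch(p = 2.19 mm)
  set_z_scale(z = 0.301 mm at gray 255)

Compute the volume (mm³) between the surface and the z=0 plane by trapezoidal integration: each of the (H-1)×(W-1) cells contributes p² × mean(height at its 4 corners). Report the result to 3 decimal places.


65.052

height_mm = gray/255 × 0.301; cell vol = 2.19² × mean(4 corners)
unit = 2.19² × 0.301 / (4×255) = 0.00141532 mm³ per gray-sum
row 0: Σ corner-gray over 8 cells = 5129  → 7.2592
row 1: Σ corner-gray over 8 cells = 4693  → 6.6421
row 2: Σ corner-gray over 8 cells = 4283  → 6.0618
row 3: Σ corner-gray over 8 cells = 3869  → 5.4759
row 4: Σ corner-gray over 8 cells = 3507  → 4.9635
row 5: Σ corner-gray over 8 cells = 3737  → 5.2890
row 6: Σ corner-gray over 8 cells = 4354  → 6.1623
row 7: Σ corner-gray over 8 cells = 4709  → 6.6647
row 8: Σ corner-gray over 8 cells = 4403  → 6.2317
row 9: Σ corner-gray over 8 cells = 3851  → 5.4504
row 10: Σ corner-gray over 8 cells = 3428  → 4.8517
Σ rows: total corner-gray = 45963  → 65.0523 mm³


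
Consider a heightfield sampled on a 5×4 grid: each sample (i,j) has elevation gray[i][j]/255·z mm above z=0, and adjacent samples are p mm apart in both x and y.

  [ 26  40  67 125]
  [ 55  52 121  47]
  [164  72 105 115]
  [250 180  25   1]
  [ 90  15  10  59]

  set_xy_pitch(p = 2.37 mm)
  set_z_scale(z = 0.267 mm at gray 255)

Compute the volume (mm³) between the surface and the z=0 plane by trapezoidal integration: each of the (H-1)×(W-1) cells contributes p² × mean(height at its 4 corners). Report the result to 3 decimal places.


5.952

height_mm = gray/255 × 0.267; cell vol = 2.37² × mean(4 corners)
unit = 2.37² × 0.267 / (4×255) = 0.00147031 mm³ per gray-sum
row 0: Σ corner-gray over 3 cells = 813  → 1.1954
row 1: Σ corner-gray over 3 cells = 1081  → 1.5894
row 2: Σ corner-gray over 3 cells = 1294  → 1.9026
row 3: Σ corner-gray over 3 cells = 860  → 1.2645
Σ rows: total corner-gray = 4048  → 5.9518 mm³


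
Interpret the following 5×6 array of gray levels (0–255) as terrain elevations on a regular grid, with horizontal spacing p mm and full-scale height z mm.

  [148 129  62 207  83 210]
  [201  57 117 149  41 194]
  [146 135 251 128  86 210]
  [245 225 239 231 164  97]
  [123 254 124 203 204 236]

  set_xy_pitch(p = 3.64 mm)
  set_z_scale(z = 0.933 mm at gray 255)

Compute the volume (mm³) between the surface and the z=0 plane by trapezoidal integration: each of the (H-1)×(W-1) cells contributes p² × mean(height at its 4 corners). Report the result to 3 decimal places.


height_mm = gray/255 × 0.933; cell vol = 3.64² × mean(4 corners)
unit = 3.64² × 0.933 / (4×255) = 0.0121195 mm³ per gray-sum
row 0: Σ corner-gray over 5 cells = 2443  → 29.6079
row 1: Σ corner-gray over 5 cells = 2679  → 32.4681
row 2: Σ corner-gray over 5 cells = 3616  → 43.8241
row 3: Σ corner-gray over 5 cells = 3989  → 48.3446
Σ rows: total corner-gray = 12727  → 154.2447 mm³

154.245


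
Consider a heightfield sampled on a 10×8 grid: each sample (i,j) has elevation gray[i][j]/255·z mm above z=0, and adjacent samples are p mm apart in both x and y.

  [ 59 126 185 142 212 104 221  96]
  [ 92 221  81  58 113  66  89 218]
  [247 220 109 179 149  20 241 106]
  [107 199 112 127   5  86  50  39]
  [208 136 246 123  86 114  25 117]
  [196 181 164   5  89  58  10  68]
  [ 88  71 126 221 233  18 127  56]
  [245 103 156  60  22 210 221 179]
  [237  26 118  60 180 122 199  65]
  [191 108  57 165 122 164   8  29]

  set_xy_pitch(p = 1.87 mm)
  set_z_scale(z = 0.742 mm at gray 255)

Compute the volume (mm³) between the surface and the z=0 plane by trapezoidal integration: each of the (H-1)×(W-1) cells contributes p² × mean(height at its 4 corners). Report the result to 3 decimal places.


78.042

height_mm = gray/255 × 0.742; cell vol = 1.87² × mean(4 corners)
unit = 1.87² × 0.742 / (4×255) = 0.00254382 mm³ per gray-sum
row 0: Σ corner-gray over 7 cells = 3701  → 9.4147
row 1: Σ corner-gray over 7 cells = 3755  → 9.5521
row 2: Σ corner-gray over 7 cells = 3493  → 8.8856
row 3: Σ corner-gray over 7 cells = 3089  → 7.8579
row 4: Σ corner-gray over 7 cells = 3063  → 7.7917
row 5: Σ corner-gray over 7 cells = 3014  → 7.6671
row 6: Σ corner-gray over 7 cells = 3704  → 9.4223
row 7: Σ corner-gray over 7 cells = 3680  → 9.3613
row 8: Σ corner-gray over 7 cells = 3180  → 8.0894
Σ rows: total corner-gray = 30679  → 78.0420 mm³


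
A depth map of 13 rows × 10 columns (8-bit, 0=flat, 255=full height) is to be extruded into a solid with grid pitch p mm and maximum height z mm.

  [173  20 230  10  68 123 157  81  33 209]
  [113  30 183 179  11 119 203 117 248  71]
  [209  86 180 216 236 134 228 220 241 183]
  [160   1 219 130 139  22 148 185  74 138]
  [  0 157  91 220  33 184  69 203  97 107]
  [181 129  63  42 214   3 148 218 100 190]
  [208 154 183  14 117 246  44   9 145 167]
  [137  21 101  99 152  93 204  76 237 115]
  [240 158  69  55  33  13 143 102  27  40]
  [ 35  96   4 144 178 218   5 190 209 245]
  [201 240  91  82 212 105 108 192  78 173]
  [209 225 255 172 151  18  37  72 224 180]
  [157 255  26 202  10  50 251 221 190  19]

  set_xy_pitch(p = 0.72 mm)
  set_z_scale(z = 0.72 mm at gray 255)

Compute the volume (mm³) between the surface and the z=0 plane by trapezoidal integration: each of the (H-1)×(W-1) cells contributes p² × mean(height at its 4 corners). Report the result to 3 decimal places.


20.602

height_mm = gray/255 × 0.72; cell vol = 0.72² × mean(4 corners)
unit = 0.72² × 0.72 / (4×255) = 0.000365929 mm³ per gray-sum
row 0: Σ corner-gray over 9 cells = 4190  → 1.5332
row 1: Σ corner-gray over 9 cells = 5838  → 2.1363
row 2: Σ corner-gray over 9 cells = 5608  → 2.0521
row 3: Σ corner-gray over 9 cells = 4349  → 1.5914
row 4: Σ corner-gray over 9 cells = 4420  → 1.6174
row 5: Σ corner-gray over 9 cells = 4404  → 1.6116
row 6: Σ corner-gray over 9 cells = 4417  → 1.6163
row 7: Σ corner-gray over 9 cells = 3698  → 1.3532
row 8: Σ corner-gray over 9 cells = 3848  → 1.4081
row 9: Σ corner-gray over 9 cells = 4958  → 1.8143
row 10: Σ corner-gray over 9 cells = 5287  → 1.9347
row 11: Σ corner-gray over 9 cells = 5283  → 1.9332
Σ rows: total corner-gray = 56300  → 20.6018 mm³


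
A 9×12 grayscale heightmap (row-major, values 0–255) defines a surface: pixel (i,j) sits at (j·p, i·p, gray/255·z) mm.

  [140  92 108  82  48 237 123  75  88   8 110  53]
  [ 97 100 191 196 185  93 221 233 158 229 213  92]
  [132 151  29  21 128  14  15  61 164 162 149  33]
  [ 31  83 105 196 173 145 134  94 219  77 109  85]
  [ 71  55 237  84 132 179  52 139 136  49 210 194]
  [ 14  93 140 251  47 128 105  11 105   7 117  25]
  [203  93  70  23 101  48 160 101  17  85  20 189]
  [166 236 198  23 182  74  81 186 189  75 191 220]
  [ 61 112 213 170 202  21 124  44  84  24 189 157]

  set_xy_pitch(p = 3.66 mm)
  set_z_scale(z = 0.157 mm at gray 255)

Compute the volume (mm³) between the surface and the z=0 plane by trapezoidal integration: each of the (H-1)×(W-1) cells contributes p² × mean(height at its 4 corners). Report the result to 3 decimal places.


height_mm = gray/255 × 0.157; cell vol = 3.66² × mean(4 corners)
unit = 3.66² × 0.157 / (4×255) = 0.00206187 mm³ per gray-sum
row 0: Σ corner-gray over 11 cells = 5962  → 12.2929
row 1: Σ corner-gray over 11 cells = 5780  → 11.9176
row 2: Σ corner-gray over 11 cells = 4739  → 9.7712
row 3: Σ corner-gray over 11 cells = 5597  → 11.5403
row 4: Σ corner-gray over 11 cells = 4858  → 10.0166
row 5: Σ corner-gray over 11 cells = 3875  → 7.9898
row 6: Σ corner-gray over 11 cells = 5084  → 10.4826
row 7: Σ corner-gray over 11 cells = 5840  → 12.0413
Σ rows: total corner-gray = 41735  → 86.0522 mm³

86.052


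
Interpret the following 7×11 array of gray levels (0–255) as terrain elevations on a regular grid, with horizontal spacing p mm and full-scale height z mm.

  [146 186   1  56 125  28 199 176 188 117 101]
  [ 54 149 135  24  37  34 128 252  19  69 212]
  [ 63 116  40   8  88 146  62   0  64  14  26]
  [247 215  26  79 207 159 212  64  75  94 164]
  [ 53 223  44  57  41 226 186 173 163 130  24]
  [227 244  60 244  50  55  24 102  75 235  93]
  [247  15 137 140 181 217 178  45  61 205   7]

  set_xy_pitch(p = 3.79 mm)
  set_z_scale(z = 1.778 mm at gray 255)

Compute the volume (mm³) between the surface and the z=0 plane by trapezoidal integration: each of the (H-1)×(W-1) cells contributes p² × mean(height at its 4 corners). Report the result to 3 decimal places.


height_mm = gray/255 × 1.778; cell vol = 3.79² × mean(4 corners)
unit = 3.79² × 1.778 / (4×255) = 0.0250386 mm³ per gray-sum
row 0: Σ corner-gray over 10 cells = 4359  → 109.1432
row 1: Σ corner-gray over 10 cells = 3125  → 78.2456
row 2: Σ corner-gray over 10 cells = 3838  → 96.0981
row 3: Σ corner-gray over 10 cells = 5236  → 131.1021
row 4: Σ corner-gray over 10 cells = 5061  → 126.7203
row 5: Σ corner-gray over 10 cells = 5110  → 127.9472
Σ rows: total corner-gray = 26729  → 669.2567 mm³

669.257


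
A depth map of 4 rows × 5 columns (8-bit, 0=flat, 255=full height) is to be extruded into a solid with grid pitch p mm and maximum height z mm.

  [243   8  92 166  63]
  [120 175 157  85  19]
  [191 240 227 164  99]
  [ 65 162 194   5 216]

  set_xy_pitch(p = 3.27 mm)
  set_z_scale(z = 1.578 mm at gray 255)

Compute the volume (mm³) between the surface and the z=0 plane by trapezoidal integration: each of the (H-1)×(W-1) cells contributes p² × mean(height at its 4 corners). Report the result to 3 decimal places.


height_mm = gray/255 × 1.578; cell vol = 3.27² × mean(4 corners)
unit = 3.27² × 1.578 / (4×255) = 0.0165425 mm³ per gray-sum
row 0: Σ corner-gray over 4 cells = 1811  → 29.9585
row 1: Σ corner-gray over 4 cells = 2525  → 41.7699
row 2: Σ corner-gray over 4 cells = 2555  → 42.2662
Σ rows: total corner-gray = 6891  → 113.9947 mm³

113.995


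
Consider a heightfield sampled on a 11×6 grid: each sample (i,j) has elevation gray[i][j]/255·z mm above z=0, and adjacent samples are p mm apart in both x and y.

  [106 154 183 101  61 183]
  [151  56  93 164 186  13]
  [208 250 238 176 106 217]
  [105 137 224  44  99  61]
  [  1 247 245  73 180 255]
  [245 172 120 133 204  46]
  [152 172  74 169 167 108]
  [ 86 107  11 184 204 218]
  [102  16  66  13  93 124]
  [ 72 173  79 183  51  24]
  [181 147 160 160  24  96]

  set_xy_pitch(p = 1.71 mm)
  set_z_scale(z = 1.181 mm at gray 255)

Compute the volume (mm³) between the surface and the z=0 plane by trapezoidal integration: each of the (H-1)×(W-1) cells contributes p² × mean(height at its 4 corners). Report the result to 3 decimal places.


89.916

height_mm = gray/255 × 1.181; cell vol = 1.71² × mean(4 corners)
unit = 1.71² × 1.181 / (4×255) = 0.00338565 mm³ per gray-sum
row 0: Σ corner-gray over 5 cells = 2449  → 8.2915
row 1: Σ corner-gray over 5 cells = 3127  → 10.5869
row 2: Σ corner-gray over 5 cells = 3139  → 10.6276
row 3: Σ corner-gray over 5 cells = 2920  → 9.8861
row 4: Σ corner-gray over 5 cells = 3295  → 11.1557
row 5: Σ corner-gray over 5 cells = 2973  → 10.0655
row 6: Σ corner-gray over 5 cells = 2740  → 9.2767
row 7: Σ corner-gray over 5 cells = 1918  → 6.4937
row 8: Σ corner-gray over 5 cells = 1670  → 5.6540
row 9: Σ corner-gray over 5 cells = 2327  → 7.8784
Σ rows: total corner-gray = 26558  → 89.9161 mm³


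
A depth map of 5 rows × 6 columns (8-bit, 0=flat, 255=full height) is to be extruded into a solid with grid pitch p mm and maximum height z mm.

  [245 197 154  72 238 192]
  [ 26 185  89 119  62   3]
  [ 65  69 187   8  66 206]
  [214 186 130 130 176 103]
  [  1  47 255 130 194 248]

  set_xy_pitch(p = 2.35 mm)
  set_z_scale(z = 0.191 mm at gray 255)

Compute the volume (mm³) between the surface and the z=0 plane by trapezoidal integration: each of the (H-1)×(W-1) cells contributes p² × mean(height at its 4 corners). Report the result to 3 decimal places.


10.467

height_mm = gray/255 × 0.191; cell vol = 2.35² × mean(4 corners)
unit = 2.35² × 0.191 / (4×255) = 0.00103412 mm³ per gray-sum
row 0: Σ corner-gray over 5 cells = 2698  → 2.7900
row 1: Σ corner-gray over 5 cells = 1870  → 1.9338
row 2: Σ corner-gray over 5 cells = 2492  → 2.5770
row 3: Σ corner-gray over 5 cells = 3062  → 3.1665
Σ rows: total corner-gray = 10122  → 10.4673 mm³


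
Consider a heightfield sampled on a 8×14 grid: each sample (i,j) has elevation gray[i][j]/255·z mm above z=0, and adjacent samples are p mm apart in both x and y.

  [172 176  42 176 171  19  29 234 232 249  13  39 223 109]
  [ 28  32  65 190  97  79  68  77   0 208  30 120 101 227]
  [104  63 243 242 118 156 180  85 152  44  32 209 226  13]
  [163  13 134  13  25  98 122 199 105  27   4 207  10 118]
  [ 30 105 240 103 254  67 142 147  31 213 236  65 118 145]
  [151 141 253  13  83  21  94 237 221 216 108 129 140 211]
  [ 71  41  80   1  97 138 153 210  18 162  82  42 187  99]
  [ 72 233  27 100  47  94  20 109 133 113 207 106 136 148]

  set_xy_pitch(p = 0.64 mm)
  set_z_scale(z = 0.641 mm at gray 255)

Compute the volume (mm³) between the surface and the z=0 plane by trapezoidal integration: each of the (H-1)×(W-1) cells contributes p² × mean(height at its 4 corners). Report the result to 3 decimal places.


height_mm = gray/255 × 0.641; cell vol = 0.64² × mean(4 corners)
unit = 0.64² × 0.641 / (4×255) = 0.000257405 mm³ per gray-sum
row 0: Σ corner-gray over 13 cells = 5876  → 1.5125
row 1: Σ corner-gray over 13 cells = 6006  → 1.5460
row 2: Σ corner-gray over 13 cells = 5812  → 1.4960
row 3: Σ corner-gray over 13 cells = 5812  → 1.4960
row 4: Σ corner-gray over 13 cells = 7291  → 1.8767
row 5: Σ corner-gray over 13 cells = 6266  → 1.6129
row 6: Σ corner-gray over 13 cells = 5462  → 1.4059
Σ rows: total corner-gray = 42525  → 10.9462 mm³

10.946


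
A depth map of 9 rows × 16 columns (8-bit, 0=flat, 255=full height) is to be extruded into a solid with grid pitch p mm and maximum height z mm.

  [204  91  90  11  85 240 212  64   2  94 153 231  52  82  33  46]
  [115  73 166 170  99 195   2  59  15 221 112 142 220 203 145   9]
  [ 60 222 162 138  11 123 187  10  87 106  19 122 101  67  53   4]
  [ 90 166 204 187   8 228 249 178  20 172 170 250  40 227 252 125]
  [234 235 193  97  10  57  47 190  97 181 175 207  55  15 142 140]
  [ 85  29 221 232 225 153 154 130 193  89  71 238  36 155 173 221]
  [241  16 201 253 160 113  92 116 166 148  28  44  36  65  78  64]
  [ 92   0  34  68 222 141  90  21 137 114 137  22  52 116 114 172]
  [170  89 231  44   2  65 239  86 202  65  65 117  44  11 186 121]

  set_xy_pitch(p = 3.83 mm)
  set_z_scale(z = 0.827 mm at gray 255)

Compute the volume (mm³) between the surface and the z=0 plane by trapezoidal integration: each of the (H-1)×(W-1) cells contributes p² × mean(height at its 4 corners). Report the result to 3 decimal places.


693.107

height_mm = gray/255 × 0.827; cell vol = 3.83² × mean(4 corners)
unit = 3.83² × 0.827 / (4×255) = 0.0118933 mm³ per gray-sum
row 0: Σ corner-gray over 15 cells = 6898  → 82.0401
row 1: Σ corner-gray over 15 cells = 6648  → 79.0668
row 2: Σ corner-gray over 15 cells = 7797  → 92.7322
row 3: Σ corner-gray over 15 cells = 8693  → 103.3886
row 4: Σ corner-gray over 15 cells = 8280  → 98.4766
row 5: Σ corner-gray over 15 cells = 7841  → 93.2555
row 6: Σ corner-gray over 15 cells = 6137  → 72.9893
row 7: Σ corner-gray over 15 cells = 5983  → 71.1577
Σ rows: total corner-gray = 58277  → 693.1067 mm³
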